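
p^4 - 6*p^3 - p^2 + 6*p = p*(p - 6)*(p - 1)*(p + 1)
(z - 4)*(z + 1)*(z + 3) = z^3 - 13*z - 12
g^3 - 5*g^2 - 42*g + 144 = (g - 8)*(g - 3)*(g + 6)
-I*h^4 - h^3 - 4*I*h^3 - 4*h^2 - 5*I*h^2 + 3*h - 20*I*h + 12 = (h + 4)*(h - 3*I)*(h + I)*(-I*h + 1)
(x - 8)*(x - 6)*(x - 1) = x^3 - 15*x^2 + 62*x - 48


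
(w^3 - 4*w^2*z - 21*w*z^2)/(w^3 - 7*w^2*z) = (w + 3*z)/w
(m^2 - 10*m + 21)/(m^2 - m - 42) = (m - 3)/(m + 6)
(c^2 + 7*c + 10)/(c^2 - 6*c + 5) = (c^2 + 7*c + 10)/(c^2 - 6*c + 5)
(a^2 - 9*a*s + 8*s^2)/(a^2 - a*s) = (a - 8*s)/a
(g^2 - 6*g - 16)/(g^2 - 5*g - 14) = (g - 8)/(g - 7)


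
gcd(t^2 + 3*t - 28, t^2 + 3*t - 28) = t^2 + 3*t - 28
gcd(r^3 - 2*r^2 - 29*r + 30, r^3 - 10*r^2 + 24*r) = r - 6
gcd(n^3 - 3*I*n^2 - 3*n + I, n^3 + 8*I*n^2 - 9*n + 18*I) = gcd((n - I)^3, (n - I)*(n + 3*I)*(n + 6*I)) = n - I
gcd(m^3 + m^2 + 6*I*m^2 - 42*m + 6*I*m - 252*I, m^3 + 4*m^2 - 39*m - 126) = m^2 + m - 42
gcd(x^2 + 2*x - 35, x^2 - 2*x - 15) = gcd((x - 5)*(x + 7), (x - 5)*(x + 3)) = x - 5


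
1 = 1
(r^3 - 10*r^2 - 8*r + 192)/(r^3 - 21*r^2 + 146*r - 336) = (r + 4)/(r - 7)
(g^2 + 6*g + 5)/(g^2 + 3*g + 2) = (g + 5)/(g + 2)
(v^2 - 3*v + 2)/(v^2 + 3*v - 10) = (v - 1)/(v + 5)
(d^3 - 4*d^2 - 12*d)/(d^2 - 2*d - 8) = d*(d - 6)/(d - 4)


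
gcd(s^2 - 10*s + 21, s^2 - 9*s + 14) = s - 7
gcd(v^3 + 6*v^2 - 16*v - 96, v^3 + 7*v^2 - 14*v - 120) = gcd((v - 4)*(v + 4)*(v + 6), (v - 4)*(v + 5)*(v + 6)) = v^2 + 2*v - 24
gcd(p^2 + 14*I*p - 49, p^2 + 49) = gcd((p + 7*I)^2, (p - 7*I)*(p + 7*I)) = p + 7*I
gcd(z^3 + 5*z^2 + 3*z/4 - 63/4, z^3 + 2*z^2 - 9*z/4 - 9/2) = z - 3/2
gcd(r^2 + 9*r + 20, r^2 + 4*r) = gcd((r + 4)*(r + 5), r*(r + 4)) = r + 4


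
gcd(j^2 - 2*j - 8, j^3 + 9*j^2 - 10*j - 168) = j - 4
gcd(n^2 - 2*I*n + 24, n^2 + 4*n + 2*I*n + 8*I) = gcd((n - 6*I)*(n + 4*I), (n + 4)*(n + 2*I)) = 1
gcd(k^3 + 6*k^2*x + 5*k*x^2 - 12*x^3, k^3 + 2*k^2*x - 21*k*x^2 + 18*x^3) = -k + x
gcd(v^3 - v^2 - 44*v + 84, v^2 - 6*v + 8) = v - 2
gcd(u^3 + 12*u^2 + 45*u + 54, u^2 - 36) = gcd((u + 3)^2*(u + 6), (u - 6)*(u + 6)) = u + 6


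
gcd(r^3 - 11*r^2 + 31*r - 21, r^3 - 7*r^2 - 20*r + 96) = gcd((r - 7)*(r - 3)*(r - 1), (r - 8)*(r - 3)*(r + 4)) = r - 3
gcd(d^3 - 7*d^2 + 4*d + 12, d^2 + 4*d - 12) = d - 2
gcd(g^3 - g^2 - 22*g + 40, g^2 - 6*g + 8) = g^2 - 6*g + 8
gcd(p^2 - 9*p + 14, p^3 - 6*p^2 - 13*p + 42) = p^2 - 9*p + 14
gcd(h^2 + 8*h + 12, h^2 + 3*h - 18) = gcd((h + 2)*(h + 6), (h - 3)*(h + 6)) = h + 6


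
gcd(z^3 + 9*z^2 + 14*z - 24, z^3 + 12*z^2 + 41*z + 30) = z + 6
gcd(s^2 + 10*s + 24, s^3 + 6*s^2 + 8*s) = s + 4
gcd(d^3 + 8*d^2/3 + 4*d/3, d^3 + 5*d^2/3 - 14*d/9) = d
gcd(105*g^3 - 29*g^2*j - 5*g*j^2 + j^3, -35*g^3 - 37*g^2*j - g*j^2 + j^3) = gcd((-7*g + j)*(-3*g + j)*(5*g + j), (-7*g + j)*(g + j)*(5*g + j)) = 35*g^2 + 2*g*j - j^2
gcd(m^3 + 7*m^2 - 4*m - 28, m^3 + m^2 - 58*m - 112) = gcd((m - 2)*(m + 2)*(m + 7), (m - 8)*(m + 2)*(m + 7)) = m^2 + 9*m + 14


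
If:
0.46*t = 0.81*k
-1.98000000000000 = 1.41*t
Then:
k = -0.80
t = -1.40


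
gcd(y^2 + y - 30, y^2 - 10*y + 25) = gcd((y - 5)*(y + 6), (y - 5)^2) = y - 5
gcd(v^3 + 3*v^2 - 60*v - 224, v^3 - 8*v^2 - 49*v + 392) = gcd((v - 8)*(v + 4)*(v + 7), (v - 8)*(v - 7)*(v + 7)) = v^2 - v - 56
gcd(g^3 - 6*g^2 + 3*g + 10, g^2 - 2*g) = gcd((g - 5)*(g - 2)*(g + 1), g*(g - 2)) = g - 2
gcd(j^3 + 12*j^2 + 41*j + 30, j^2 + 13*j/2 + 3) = j + 6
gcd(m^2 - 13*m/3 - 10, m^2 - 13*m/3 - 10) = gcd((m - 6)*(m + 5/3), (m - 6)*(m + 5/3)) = m^2 - 13*m/3 - 10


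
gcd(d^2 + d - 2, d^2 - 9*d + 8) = d - 1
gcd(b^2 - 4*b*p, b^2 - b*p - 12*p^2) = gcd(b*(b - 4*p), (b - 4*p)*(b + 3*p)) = -b + 4*p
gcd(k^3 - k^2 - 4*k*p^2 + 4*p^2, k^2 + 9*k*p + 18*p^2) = 1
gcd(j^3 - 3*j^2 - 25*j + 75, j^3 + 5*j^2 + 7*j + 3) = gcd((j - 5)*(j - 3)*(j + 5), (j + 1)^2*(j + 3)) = 1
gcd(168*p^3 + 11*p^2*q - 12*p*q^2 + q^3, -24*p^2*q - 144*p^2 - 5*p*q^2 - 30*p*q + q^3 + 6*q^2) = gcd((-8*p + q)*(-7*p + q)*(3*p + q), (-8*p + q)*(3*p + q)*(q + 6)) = 24*p^2 + 5*p*q - q^2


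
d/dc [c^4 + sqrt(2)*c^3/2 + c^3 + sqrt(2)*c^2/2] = c*(8*c^2 + 3*sqrt(2)*c + 6*c + 2*sqrt(2))/2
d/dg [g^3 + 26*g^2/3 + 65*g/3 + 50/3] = 3*g^2 + 52*g/3 + 65/3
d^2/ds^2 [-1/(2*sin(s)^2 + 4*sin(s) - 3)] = 4*(4*sin(s)^4 + 6*sin(s)^3 + 4*sin(s)^2 - 9*sin(s) - 11)/(4*sin(s) - cos(2*s) - 2)^3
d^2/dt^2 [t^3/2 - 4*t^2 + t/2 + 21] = 3*t - 8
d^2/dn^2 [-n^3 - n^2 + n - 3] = -6*n - 2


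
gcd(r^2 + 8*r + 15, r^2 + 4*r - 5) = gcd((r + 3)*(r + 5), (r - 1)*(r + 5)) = r + 5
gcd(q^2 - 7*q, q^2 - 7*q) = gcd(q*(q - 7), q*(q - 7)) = q^2 - 7*q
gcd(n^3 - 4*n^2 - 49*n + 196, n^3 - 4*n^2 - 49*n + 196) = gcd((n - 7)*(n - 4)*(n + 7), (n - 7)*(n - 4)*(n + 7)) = n^3 - 4*n^2 - 49*n + 196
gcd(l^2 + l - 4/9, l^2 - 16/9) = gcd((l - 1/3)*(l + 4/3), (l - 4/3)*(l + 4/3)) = l + 4/3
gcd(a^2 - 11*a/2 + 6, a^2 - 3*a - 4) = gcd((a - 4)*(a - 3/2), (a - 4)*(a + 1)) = a - 4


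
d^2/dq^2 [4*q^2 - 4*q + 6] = 8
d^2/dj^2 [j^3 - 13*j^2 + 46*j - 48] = 6*j - 26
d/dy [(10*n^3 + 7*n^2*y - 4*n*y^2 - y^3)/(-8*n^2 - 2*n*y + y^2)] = (-36*n^4 + 44*n^3*y + 25*n^2*y^2 + 4*n*y^3 - y^4)/(64*n^4 + 32*n^3*y - 12*n^2*y^2 - 4*n*y^3 + y^4)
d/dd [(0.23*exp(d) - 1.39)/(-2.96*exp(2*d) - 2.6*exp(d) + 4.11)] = (0.6808*exp(2*d) - 8.2288*exp(d) - 2.6687)*exp(d)/(8.7616*exp(4*d) + 15.392*exp(3*d) - 17.5712*exp(2*d) - 21.372*exp(d) + 16.8921)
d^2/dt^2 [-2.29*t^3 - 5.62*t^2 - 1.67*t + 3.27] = -13.74*t - 11.24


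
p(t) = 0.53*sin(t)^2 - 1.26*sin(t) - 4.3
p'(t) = 1.06*sin(t)*cos(t) - 1.26*cos(t)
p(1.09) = -5.00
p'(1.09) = -0.15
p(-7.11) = -3.09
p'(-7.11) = -1.38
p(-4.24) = -5.00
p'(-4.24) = 0.14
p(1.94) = -5.01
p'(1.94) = 0.10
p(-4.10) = -4.98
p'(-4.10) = 0.23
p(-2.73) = -3.71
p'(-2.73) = 1.54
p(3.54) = -3.73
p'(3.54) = 1.54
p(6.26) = -4.27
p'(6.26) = -1.28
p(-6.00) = -4.61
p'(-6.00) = -0.93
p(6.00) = -3.91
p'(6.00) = -1.49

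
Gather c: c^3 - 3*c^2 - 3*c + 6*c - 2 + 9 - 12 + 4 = c^3 - 3*c^2 + 3*c - 1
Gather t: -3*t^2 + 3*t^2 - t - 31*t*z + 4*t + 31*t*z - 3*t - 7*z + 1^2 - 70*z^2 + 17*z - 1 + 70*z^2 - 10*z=0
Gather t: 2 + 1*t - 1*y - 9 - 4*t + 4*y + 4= -3*t + 3*y - 3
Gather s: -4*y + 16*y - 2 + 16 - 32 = 12*y - 18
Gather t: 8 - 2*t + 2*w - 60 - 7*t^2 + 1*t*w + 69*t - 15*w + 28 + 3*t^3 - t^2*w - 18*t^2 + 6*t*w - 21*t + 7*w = 3*t^3 + t^2*(-w - 25) + t*(7*w + 46) - 6*w - 24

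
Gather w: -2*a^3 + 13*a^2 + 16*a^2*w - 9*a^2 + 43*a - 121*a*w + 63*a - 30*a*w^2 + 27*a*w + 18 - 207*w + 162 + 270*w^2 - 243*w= -2*a^3 + 4*a^2 + 106*a + w^2*(270 - 30*a) + w*(16*a^2 - 94*a - 450) + 180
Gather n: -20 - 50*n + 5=-50*n - 15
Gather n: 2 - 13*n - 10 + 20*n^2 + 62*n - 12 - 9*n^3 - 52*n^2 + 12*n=-9*n^3 - 32*n^2 + 61*n - 20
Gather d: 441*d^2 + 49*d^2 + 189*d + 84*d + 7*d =490*d^2 + 280*d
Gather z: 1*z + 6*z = 7*z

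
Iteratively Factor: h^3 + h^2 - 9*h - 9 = (h + 3)*(h^2 - 2*h - 3) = (h + 1)*(h + 3)*(h - 3)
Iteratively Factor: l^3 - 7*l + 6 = (l - 2)*(l^2 + 2*l - 3) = (l - 2)*(l + 3)*(l - 1)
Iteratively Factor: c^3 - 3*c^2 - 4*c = (c)*(c^2 - 3*c - 4) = c*(c + 1)*(c - 4)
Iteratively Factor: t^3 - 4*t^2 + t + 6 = (t - 3)*(t^2 - t - 2) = (t - 3)*(t + 1)*(t - 2)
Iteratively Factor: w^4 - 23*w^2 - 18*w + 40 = (w + 2)*(w^3 - 2*w^2 - 19*w + 20) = (w - 1)*(w + 2)*(w^2 - w - 20) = (w - 5)*(w - 1)*(w + 2)*(w + 4)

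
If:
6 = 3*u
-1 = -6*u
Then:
No Solution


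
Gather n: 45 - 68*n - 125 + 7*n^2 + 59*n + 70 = 7*n^2 - 9*n - 10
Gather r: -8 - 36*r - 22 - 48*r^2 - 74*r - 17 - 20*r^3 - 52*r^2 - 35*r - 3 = -20*r^3 - 100*r^2 - 145*r - 50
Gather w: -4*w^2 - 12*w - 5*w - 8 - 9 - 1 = -4*w^2 - 17*w - 18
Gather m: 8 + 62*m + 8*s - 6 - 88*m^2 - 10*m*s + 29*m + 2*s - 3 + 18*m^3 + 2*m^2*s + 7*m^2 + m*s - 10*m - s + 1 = 18*m^3 + m^2*(2*s - 81) + m*(81 - 9*s) + 9*s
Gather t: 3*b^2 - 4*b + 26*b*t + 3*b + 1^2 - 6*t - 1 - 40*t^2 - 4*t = 3*b^2 - b - 40*t^2 + t*(26*b - 10)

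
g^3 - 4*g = g*(g - 2)*(g + 2)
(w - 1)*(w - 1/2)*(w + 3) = w^3 + 3*w^2/2 - 4*w + 3/2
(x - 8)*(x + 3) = x^2 - 5*x - 24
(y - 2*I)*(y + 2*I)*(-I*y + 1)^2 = -y^4 - 2*I*y^3 - 3*y^2 - 8*I*y + 4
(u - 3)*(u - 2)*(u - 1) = u^3 - 6*u^2 + 11*u - 6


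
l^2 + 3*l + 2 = (l + 1)*(l + 2)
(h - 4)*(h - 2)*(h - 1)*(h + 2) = h^4 - 5*h^3 + 20*h - 16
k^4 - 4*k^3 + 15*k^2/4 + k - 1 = (k - 2)^2*(k - 1/2)*(k + 1/2)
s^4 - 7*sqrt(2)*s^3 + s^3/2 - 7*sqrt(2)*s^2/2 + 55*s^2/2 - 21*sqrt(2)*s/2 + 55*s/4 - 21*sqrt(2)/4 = (s + 1/2)*(s - 7*sqrt(2)/2)*(s - 3*sqrt(2))*(s - sqrt(2)/2)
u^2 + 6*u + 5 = (u + 1)*(u + 5)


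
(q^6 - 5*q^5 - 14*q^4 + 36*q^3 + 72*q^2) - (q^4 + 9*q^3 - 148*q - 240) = q^6 - 5*q^5 - 15*q^4 + 27*q^3 + 72*q^2 + 148*q + 240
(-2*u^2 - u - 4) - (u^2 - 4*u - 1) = -3*u^2 + 3*u - 3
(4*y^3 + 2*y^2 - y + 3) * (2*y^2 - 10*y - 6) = 8*y^5 - 36*y^4 - 46*y^3 + 4*y^2 - 24*y - 18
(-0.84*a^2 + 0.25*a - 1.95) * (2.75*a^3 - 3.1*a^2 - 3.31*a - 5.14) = -2.31*a^5 + 3.2915*a^4 - 3.3571*a^3 + 9.5351*a^2 + 5.1695*a + 10.023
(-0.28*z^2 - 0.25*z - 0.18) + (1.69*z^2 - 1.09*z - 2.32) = 1.41*z^2 - 1.34*z - 2.5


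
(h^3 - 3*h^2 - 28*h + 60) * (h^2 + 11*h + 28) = h^5 + 8*h^4 - 33*h^3 - 332*h^2 - 124*h + 1680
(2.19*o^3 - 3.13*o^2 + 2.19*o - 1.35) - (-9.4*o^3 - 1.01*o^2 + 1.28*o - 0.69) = 11.59*o^3 - 2.12*o^2 + 0.91*o - 0.66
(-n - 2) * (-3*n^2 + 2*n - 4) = 3*n^3 + 4*n^2 + 8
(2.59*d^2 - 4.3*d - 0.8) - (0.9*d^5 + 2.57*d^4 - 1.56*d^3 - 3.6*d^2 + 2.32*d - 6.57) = -0.9*d^5 - 2.57*d^4 + 1.56*d^3 + 6.19*d^2 - 6.62*d + 5.77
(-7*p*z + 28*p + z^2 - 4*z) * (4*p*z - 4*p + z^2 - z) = -28*p^2*z^2 + 140*p^2*z - 112*p^2 - 3*p*z^3 + 15*p*z^2 - 12*p*z + z^4 - 5*z^3 + 4*z^2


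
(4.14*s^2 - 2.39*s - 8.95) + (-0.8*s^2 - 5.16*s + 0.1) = 3.34*s^2 - 7.55*s - 8.85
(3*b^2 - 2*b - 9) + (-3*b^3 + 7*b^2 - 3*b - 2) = -3*b^3 + 10*b^2 - 5*b - 11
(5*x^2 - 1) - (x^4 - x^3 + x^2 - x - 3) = -x^4 + x^3 + 4*x^2 + x + 2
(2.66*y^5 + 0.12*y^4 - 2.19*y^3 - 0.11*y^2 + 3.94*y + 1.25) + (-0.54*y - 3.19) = 2.66*y^5 + 0.12*y^4 - 2.19*y^3 - 0.11*y^2 + 3.4*y - 1.94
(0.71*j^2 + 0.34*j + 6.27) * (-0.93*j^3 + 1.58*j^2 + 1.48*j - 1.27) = -0.6603*j^5 + 0.8056*j^4 - 4.2431*j^3 + 9.5081*j^2 + 8.8478*j - 7.9629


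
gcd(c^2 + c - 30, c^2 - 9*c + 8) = 1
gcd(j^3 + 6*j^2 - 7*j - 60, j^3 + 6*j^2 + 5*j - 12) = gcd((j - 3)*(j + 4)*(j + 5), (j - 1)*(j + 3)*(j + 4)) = j + 4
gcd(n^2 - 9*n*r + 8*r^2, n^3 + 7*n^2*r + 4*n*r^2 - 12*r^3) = -n + r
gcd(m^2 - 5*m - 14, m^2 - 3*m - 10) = m + 2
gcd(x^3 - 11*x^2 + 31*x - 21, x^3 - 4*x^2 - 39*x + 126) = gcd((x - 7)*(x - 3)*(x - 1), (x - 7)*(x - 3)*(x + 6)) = x^2 - 10*x + 21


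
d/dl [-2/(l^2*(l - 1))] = 2*(3*l - 2)/(l^3*(l - 1)^2)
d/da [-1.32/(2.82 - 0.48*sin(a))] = -0.6336*cos(a)/(0.48*sin(a) - 2.82)^2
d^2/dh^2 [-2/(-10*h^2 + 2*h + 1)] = 8*(50*h^2 - 10*h - 2*(10*h - 1)^2 - 5)/(-10*h^2 + 2*h + 1)^3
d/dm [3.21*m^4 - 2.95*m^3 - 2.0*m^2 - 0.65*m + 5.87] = 12.84*m^3 - 8.85*m^2 - 4.0*m - 0.65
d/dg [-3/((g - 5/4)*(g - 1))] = 12*(8*g - 9)/((g - 1)^2*(4*g - 5)^2)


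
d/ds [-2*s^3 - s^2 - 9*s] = -6*s^2 - 2*s - 9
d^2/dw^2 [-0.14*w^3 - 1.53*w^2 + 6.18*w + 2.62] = -0.84*w - 3.06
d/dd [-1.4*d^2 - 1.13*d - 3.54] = -2.8*d - 1.13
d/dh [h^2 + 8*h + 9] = 2*h + 8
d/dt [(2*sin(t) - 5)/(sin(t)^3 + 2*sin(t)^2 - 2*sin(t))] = (-4*sin(t)^3 + 11*sin(t)^2 + 20*sin(t) - 10)*cos(t)/((sin(t)^2 + 2*sin(t) - 2)^2*sin(t)^2)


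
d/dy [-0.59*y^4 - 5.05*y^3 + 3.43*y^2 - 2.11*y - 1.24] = -2.36*y^3 - 15.15*y^2 + 6.86*y - 2.11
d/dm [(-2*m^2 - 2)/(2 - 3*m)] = 2*(3*m^2 - 4*m - 3)/(9*m^2 - 12*m + 4)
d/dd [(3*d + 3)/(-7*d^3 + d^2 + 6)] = 3*(-7*d^3 + d^2 + d*(d + 1)*(21*d - 2) + 6)/(-7*d^3 + d^2 + 6)^2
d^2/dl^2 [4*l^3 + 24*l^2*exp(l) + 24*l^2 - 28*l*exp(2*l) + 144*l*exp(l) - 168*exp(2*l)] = 24*l^2*exp(l) - 112*l*exp(2*l) + 240*l*exp(l) + 24*l - 784*exp(2*l) + 336*exp(l) + 48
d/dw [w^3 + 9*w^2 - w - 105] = 3*w^2 + 18*w - 1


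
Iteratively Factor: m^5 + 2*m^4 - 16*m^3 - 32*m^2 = (m)*(m^4 + 2*m^3 - 16*m^2 - 32*m) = m*(m + 2)*(m^3 - 16*m) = m*(m - 4)*(m + 2)*(m^2 + 4*m) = m^2*(m - 4)*(m + 2)*(m + 4)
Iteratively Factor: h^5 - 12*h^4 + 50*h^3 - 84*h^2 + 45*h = (h - 3)*(h^4 - 9*h^3 + 23*h^2 - 15*h) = h*(h - 3)*(h^3 - 9*h^2 + 23*h - 15) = h*(h - 3)*(h - 1)*(h^2 - 8*h + 15) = h*(h - 5)*(h - 3)*(h - 1)*(h - 3)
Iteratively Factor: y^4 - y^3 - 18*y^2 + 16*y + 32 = (y - 4)*(y^3 + 3*y^2 - 6*y - 8) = (y - 4)*(y - 2)*(y^2 + 5*y + 4) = (y - 4)*(y - 2)*(y + 1)*(y + 4)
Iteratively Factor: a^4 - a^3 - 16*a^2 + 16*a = (a)*(a^3 - a^2 - 16*a + 16) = a*(a - 4)*(a^2 + 3*a - 4) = a*(a - 4)*(a - 1)*(a + 4)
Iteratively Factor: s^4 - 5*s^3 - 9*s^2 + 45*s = (s - 3)*(s^3 - 2*s^2 - 15*s) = (s - 5)*(s - 3)*(s^2 + 3*s) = (s - 5)*(s - 3)*(s + 3)*(s)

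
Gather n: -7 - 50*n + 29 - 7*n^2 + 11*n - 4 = -7*n^2 - 39*n + 18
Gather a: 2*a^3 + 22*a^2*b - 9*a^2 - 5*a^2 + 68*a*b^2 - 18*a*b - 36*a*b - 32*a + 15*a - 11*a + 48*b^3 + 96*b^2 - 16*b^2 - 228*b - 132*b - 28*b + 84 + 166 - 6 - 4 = 2*a^3 + a^2*(22*b - 14) + a*(68*b^2 - 54*b - 28) + 48*b^3 + 80*b^2 - 388*b + 240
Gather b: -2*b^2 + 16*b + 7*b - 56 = -2*b^2 + 23*b - 56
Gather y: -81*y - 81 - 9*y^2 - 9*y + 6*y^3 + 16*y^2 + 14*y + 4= 6*y^3 + 7*y^2 - 76*y - 77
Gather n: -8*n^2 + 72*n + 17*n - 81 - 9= -8*n^2 + 89*n - 90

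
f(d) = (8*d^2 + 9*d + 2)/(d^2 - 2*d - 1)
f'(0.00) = -5.00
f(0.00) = -2.00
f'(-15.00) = -0.08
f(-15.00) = 6.56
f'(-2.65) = -1.00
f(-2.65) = 3.03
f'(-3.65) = -0.69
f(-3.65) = 3.86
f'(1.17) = -16.12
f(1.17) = -11.91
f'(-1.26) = -2.02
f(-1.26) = 1.08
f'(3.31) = -31.01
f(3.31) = 35.80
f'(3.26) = -34.78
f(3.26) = 37.44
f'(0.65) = -8.10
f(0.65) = -5.98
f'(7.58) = -0.93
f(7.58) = 12.83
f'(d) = (2 - 2*d)*(8*d^2 + 9*d + 2)/(d^2 - 2*d - 1)^2 + (16*d + 9)/(d^2 - 2*d - 1) = 5*(-5*d^2 - 4*d - 1)/(d^4 - 4*d^3 + 2*d^2 + 4*d + 1)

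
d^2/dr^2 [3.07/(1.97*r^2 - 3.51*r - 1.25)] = (23.828726*r^2 - 42.456258*r - 3.07*(3.94*r - 3.51)*(7.88*r - 7.02) - 15.11975)/(-1.97*r^2 + 3.51*r + 1.25)^3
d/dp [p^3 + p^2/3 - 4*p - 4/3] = 3*p^2 + 2*p/3 - 4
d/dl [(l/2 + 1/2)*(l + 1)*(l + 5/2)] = 3*(l + 1)*(l + 2)/2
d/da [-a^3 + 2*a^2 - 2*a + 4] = -3*a^2 + 4*a - 2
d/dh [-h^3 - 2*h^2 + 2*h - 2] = -3*h^2 - 4*h + 2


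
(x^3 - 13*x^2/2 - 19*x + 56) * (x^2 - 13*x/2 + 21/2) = x^5 - 13*x^4 + 135*x^3/4 + 445*x^2/4 - 1127*x/2 + 588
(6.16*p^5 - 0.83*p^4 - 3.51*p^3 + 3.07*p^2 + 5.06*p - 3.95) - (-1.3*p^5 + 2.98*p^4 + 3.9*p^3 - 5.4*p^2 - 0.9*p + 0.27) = 7.46*p^5 - 3.81*p^4 - 7.41*p^3 + 8.47*p^2 + 5.96*p - 4.22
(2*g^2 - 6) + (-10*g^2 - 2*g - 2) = -8*g^2 - 2*g - 8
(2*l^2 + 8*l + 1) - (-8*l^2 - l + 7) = 10*l^2 + 9*l - 6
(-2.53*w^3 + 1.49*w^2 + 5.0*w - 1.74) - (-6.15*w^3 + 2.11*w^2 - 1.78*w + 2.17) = 3.62*w^3 - 0.62*w^2 + 6.78*w - 3.91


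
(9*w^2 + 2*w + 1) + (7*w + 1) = 9*w^2 + 9*w + 2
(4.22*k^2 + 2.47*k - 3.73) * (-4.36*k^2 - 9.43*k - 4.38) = -18.3992*k^4 - 50.5638*k^3 - 25.5129*k^2 + 24.3553*k + 16.3374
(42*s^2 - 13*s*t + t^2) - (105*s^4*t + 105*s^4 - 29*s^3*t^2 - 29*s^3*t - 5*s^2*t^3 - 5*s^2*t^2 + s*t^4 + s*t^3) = -105*s^4*t - 105*s^4 + 29*s^3*t^2 + 29*s^3*t + 5*s^2*t^3 + 5*s^2*t^2 + 42*s^2 - s*t^4 - s*t^3 - 13*s*t + t^2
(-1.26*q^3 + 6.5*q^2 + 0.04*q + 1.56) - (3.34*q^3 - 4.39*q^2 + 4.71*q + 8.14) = -4.6*q^3 + 10.89*q^2 - 4.67*q - 6.58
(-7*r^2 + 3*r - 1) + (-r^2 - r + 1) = -8*r^2 + 2*r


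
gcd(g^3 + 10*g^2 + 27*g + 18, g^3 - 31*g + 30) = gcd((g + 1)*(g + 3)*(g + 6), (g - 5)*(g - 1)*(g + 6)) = g + 6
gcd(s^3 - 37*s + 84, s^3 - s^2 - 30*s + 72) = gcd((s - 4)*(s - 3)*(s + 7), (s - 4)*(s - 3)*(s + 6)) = s^2 - 7*s + 12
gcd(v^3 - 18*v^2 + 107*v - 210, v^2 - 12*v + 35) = v^2 - 12*v + 35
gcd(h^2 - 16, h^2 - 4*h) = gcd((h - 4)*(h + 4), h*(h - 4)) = h - 4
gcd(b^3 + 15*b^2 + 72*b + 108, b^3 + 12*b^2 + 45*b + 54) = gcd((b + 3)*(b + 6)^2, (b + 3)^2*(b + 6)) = b^2 + 9*b + 18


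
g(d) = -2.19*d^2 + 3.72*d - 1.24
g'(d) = 3.72 - 4.38*d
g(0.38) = -0.14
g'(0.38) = 2.06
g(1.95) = -2.31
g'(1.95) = -4.82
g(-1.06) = -7.64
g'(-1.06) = 8.36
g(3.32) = -13.03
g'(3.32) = -10.82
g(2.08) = -2.98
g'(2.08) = -5.39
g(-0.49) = -3.59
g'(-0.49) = 5.87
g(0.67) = 0.27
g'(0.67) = 0.79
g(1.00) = 0.29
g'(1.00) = -0.66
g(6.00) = -57.76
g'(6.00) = -22.56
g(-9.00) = -212.11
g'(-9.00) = 43.14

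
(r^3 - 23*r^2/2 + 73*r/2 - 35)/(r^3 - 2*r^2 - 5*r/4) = 2*(r^2 - 9*r + 14)/(r*(2*r + 1))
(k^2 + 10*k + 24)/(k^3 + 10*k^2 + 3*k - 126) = (k + 4)/(k^2 + 4*k - 21)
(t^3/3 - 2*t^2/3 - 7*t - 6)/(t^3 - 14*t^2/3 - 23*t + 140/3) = (t^3 - 2*t^2 - 21*t - 18)/(3*t^3 - 14*t^2 - 69*t + 140)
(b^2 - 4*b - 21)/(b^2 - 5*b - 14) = (b + 3)/(b + 2)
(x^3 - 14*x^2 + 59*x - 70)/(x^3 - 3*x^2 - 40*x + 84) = (x - 5)/(x + 6)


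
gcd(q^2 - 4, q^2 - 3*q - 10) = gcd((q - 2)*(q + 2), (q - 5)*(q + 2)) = q + 2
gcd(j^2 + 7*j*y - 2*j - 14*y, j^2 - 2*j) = j - 2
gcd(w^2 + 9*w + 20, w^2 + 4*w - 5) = w + 5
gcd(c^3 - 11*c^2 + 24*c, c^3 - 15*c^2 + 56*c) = c^2 - 8*c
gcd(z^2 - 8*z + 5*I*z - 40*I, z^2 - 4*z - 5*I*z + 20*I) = 1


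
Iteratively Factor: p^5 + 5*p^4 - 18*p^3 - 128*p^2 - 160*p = (p)*(p^4 + 5*p^3 - 18*p^2 - 128*p - 160) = p*(p + 2)*(p^3 + 3*p^2 - 24*p - 80) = p*(p + 2)*(p + 4)*(p^2 - p - 20) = p*(p - 5)*(p + 2)*(p + 4)*(p + 4)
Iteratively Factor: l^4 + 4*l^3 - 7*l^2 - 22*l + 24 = (l + 4)*(l^3 - 7*l + 6) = (l + 3)*(l + 4)*(l^2 - 3*l + 2) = (l - 1)*(l + 3)*(l + 4)*(l - 2)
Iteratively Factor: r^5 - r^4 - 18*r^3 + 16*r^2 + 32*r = (r - 4)*(r^4 + 3*r^3 - 6*r^2 - 8*r) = (r - 4)*(r + 1)*(r^3 + 2*r^2 - 8*r) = (r - 4)*(r + 1)*(r + 4)*(r^2 - 2*r) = r*(r - 4)*(r + 1)*(r + 4)*(r - 2)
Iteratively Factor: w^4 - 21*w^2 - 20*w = (w + 1)*(w^3 - w^2 - 20*w) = (w - 5)*(w + 1)*(w^2 + 4*w) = (w - 5)*(w + 1)*(w + 4)*(w)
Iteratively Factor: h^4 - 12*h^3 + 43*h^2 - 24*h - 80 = (h - 4)*(h^3 - 8*h^2 + 11*h + 20) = (h - 4)*(h + 1)*(h^2 - 9*h + 20) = (h - 4)^2*(h + 1)*(h - 5)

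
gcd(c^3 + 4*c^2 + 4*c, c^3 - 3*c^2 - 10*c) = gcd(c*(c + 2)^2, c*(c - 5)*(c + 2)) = c^2 + 2*c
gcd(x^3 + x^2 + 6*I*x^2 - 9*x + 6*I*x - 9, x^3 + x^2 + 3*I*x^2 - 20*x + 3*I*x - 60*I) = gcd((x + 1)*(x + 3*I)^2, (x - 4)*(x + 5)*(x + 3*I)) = x + 3*I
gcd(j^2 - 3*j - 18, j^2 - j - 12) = j + 3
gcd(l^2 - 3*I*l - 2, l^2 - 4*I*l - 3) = l - I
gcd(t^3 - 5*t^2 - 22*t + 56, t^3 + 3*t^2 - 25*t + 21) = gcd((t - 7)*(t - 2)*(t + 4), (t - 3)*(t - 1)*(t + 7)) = 1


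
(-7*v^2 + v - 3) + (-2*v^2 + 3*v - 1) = -9*v^2 + 4*v - 4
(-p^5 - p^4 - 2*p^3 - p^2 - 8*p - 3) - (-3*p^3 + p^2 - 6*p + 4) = -p^5 - p^4 + p^3 - 2*p^2 - 2*p - 7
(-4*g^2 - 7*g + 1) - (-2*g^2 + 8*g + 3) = -2*g^2 - 15*g - 2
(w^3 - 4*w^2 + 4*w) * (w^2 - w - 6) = w^5 - 5*w^4 + 2*w^3 + 20*w^2 - 24*w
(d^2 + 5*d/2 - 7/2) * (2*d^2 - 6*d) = 2*d^4 - d^3 - 22*d^2 + 21*d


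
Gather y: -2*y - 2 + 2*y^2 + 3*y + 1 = 2*y^2 + y - 1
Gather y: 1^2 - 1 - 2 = -2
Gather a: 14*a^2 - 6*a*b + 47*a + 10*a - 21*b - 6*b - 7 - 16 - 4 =14*a^2 + a*(57 - 6*b) - 27*b - 27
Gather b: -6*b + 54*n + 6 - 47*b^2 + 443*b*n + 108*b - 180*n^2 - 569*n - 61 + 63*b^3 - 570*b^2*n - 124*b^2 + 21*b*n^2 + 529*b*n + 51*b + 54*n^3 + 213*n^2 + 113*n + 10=63*b^3 + b^2*(-570*n - 171) + b*(21*n^2 + 972*n + 153) + 54*n^3 + 33*n^2 - 402*n - 45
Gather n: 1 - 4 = -3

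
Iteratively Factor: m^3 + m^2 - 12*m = (m + 4)*(m^2 - 3*m) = (m - 3)*(m + 4)*(m)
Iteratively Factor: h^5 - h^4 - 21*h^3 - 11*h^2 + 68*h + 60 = (h + 3)*(h^4 - 4*h^3 - 9*h^2 + 16*h + 20) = (h + 2)*(h + 3)*(h^3 - 6*h^2 + 3*h + 10) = (h + 1)*(h + 2)*(h + 3)*(h^2 - 7*h + 10) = (h - 2)*(h + 1)*(h + 2)*(h + 3)*(h - 5)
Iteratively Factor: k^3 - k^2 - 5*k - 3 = (k - 3)*(k^2 + 2*k + 1) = (k - 3)*(k + 1)*(k + 1)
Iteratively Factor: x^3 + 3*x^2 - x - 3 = (x + 3)*(x^2 - 1) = (x - 1)*(x + 3)*(x + 1)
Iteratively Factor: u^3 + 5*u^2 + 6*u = (u + 3)*(u^2 + 2*u) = (u + 2)*(u + 3)*(u)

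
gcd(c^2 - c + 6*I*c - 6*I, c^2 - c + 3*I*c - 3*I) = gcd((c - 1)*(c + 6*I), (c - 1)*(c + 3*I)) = c - 1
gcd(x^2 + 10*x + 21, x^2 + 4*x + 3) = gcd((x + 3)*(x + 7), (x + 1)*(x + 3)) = x + 3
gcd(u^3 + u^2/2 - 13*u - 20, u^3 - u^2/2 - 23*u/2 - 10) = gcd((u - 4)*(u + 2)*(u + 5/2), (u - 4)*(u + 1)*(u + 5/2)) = u^2 - 3*u/2 - 10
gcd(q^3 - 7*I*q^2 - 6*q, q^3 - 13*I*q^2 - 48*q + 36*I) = q^2 - 7*I*q - 6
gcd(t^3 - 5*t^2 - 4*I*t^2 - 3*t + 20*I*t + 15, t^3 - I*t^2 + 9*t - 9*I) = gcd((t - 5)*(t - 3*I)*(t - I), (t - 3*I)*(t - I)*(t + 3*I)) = t^2 - 4*I*t - 3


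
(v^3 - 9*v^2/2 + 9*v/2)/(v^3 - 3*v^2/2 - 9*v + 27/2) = v/(v + 3)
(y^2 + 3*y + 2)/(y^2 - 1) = (y + 2)/(y - 1)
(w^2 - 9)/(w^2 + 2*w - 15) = (w + 3)/(w + 5)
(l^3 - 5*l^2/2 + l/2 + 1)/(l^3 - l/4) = 2*(l^2 - 3*l + 2)/(l*(2*l - 1))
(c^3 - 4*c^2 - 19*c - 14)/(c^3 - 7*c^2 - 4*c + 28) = (c + 1)/(c - 2)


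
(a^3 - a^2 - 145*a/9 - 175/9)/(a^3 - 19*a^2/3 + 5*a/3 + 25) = (a + 7/3)/(a - 3)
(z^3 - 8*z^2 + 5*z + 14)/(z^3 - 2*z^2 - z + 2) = (z - 7)/(z - 1)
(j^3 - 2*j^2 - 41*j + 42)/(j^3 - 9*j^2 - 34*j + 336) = (j - 1)/(j - 8)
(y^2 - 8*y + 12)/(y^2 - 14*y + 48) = (y - 2)/(y - 8)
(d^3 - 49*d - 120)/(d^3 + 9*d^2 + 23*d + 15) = (d - 8)/(d + 1)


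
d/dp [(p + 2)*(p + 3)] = 2*p + 5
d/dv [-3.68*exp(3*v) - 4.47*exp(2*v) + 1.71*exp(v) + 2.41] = (-11.04*exp(2*v) - 8.94*exp(v) + 1.71)*exp(v)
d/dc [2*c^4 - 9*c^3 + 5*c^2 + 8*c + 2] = 8*c^3 - 27*c^2 + 10*c + 8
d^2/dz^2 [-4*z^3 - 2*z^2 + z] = -24*z - 4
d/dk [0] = 0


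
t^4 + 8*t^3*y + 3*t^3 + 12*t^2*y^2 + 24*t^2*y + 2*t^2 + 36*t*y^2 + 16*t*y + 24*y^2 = (t + 1)*(t + 2)*(t + 2*y)*(t + 6*y)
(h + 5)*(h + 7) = h^2 + 12*h + 35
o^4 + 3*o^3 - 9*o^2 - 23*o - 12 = (o - 3)*(o + 1)^2*(o + 4)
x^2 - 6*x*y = x*(x - 6*y)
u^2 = u^2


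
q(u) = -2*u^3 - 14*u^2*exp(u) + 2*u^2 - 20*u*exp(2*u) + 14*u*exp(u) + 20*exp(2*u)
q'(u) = -14*u^2*exp(u) - 6*u^2 - 40*u*exp(2*u) - 14*u*exp(u) + 4*u + 20*exp(2*u) + 14*exp(u)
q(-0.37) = 8.55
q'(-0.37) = 26.23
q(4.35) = -418128.67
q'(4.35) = -948703.56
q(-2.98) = 62.46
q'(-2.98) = -68.33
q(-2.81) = 51.42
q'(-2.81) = -61.58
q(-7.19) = 846.16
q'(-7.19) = -339.40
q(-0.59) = 3.60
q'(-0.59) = 18.59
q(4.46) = -536444.79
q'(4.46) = -1213222.35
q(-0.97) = -0.77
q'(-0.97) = 4.39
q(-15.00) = 7200.00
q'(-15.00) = -1410.00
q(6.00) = -16445279.24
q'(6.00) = -36037814.24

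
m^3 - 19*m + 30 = (m - 3)*(m - 2)*(m + 5)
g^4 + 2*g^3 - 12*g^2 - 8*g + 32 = (g - 2)^2*(g + 2)*(g + 4)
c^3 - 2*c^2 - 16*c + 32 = (c - 4)*(c - 2)*(c + 4)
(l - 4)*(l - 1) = l^2 - 5*l + 4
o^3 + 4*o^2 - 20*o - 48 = (o - 4)*(o + 2)*(o + 6)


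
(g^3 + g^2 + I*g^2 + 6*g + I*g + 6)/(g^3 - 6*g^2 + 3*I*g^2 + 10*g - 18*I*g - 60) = (g^2 + g*(1 + 3*I) + 3*I)/(g^2 + g*(-6 + 5*I) - 30*I)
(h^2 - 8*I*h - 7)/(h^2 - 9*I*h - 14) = (h - I)/(h - 2*I)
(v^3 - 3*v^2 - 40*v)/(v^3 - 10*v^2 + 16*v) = (v + 5)/(v - 2)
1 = 1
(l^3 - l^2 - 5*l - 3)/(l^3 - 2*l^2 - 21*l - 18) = (l^2 - 2*l - 3)/(l^2 - 3*l - 18)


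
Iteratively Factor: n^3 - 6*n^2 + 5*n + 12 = (n + 1)*(n^2 - 7*n + 12) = (n - 3)*(n + 1)*(n - 4)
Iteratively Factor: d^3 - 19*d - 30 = (d + 3)*(d^2 - 3*d - 10) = (d + 2)*(d + 3)*(d - 5)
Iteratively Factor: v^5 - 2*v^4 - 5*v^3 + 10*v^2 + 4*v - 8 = (v - 1)*(v^4 - v^3 - 6*v^2 + 4*v + 8) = (v - 2)*(v - 1)*(v^3 + v^2 - 4*v - 4) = (v - 2)^2*(v - 1)*(v^2 + 3*v + 2) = (v - 2)^2*(v - 1)*(v + 2)*(v + 1)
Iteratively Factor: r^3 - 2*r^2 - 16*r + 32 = (r + 4)*(r^2 - 6*r + 8) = (r - 4)*(r + 4)*(r - 2)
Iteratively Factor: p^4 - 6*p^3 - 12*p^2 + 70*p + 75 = (p + 1)*(p^3 - 7*p^2 - 5*p + 75) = (p - 5)*(p + 1)*(p^2 - 2*p - 15) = (p - 5)*(p + 1)*(p + 3)*(p - 5)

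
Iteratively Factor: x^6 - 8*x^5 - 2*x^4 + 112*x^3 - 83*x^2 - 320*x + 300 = (x - 2)*(x^5 - 6*x^4 - 14*x^3 + 84*x^2 + 85*x - 150) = (x - 2)*(x - 1)*(x^4 - 5*x^3 - 19*x^2 + 65*x + 150) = (x - 5)*(x - 2)*(x - 1)*(x^3 - 19*x - 30) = (x - 5)*(x - 2)*(x - 1)*(x + 2)*(x^2 - 2*x - 15) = (x - 5)*(x - 2)*(x - 1)*(x + 2)*(x + 3)*(x - 5)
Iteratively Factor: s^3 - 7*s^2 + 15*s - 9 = (s - 3)*(s^2 - 4*s + 3) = (s - 3)*(s - 1)*(s - 3)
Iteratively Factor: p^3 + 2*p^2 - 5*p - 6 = (p + 3)*(p^2 - p - 2) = (p - 2)*(p + 3)*(p + 1)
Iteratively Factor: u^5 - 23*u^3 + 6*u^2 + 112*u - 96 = (u - 4)*(u^4 + 4*u^3 - 7*u^2 - 22*u + 24) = (u - 4)*(u - 2)*(u^3 + 6*u^2 + 5*u - 12) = (u - 4)*(u - 2)*(u + 3)*(u^2 + 3*u - 4) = (u - 4)*(u - 2)*(u - 1)*(u + 3)*(u + 4)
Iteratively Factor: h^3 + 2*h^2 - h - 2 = (h - 1)*(h^2 + 3*h + 2) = (h - 1)*(h + 1)*(h + 2)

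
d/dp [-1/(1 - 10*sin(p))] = -10*cos(p)/(10*sin(p) - 1)^2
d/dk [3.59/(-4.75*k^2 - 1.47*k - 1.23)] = (34.105*k + 5.2773)/(4.75*k^2 + 1.47*k + 1.23)^2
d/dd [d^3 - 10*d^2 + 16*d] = 3*d^2 - 20*d + 16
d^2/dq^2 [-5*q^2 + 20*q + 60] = -10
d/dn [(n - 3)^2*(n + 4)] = (n - 3)*(3*n + 5)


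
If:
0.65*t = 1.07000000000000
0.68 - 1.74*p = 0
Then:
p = 0.39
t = 1.65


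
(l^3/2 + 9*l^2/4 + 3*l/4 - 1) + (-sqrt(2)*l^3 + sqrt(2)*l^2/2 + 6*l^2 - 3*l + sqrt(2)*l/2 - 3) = -sqrt(2)*l^3 + l^3/2 + sqrt(2)*l^2/2 + 33*l^2/4 - 9*l/4 + sqrt(2)*l/2 - 4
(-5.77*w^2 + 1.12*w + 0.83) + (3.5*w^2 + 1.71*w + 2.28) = -2.27*w^2 + 2.83*w + 3.11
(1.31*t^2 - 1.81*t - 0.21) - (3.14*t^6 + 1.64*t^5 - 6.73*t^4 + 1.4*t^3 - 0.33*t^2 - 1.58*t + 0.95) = -3.14*t^6 - 1.64*t^5 + 6.73*t^4 - 1.4*t^3 + 1.64*t^2 - 0.23*t - 1.16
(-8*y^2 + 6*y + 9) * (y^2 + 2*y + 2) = -8*y^4 - 10*y^3 + 5*y^2 + 30*y + 18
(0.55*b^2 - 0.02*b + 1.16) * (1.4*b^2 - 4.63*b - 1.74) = 0.77*b^4 - 2.5745*b^3 + 0.7596*b^2 - 5.336*b - 2.0184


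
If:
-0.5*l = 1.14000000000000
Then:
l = -2.28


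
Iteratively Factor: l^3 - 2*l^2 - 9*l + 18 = (l - 3)*(l^2 + l - 6) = (l - 3)*(l - 2)*(l + 3)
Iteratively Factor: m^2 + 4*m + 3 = (m + 1)*(m + 3)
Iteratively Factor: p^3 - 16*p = (p + 4)*(p^2 - 4*p) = p*(p + 4)*(p - 4)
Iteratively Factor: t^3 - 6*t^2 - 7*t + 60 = (t - 4)*(t^2 - 2*t - 15) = (t - 4)*(t + 3)*(t - 5)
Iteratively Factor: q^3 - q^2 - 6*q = (q + 2)*(q^2 - 3*q) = (q - 3)*(q + 2)*(q)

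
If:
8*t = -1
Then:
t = -1/8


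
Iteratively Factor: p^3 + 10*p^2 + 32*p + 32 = (p + 2)*(p^2 + 8*p + 16) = (p + 2)*(p + 4)*(p + 4)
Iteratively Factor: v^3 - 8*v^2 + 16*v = (v)*(v^2 - 8*v + 16) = v*(v - 4)*(v - 4)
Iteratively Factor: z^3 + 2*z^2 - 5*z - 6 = (z + 3)*(z^2 - z - 2) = (z - 2)*(z + 3)*(z + 1)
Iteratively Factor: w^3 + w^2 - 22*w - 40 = (w - 5)*(w^2 + 6*w + 8) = (w - 5)*(w + 4)*(w + 2)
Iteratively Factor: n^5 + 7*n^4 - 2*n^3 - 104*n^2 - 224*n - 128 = (n - 4)*(n^4 + 11*n^3 + 42*n^2 + 64*n + 32) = (n - 4)*(n + 2)*(n^3 + 9*n^2 + 24*n + 16) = (n - 4)*(n + 2)*(n + 4)*(n^2 + 5*n + 4) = (n - 4)*(n + 1)*(n + 2)*(n + 4)*(n + 4)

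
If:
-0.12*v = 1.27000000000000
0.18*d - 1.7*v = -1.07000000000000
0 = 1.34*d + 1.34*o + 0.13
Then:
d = -105.90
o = 105.80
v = -10.58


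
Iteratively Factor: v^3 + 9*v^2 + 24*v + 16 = (v + 4)*(v^2 + 5*v + 4) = (v + 4)^2*(v + 1)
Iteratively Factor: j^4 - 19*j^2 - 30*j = (j + 3)*(j^3 - 3*j^2 - 10*j) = j*(j + 3)*(j^2 - 3*j - 10) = j*(j + 2)*(j + 3)*(j - 5)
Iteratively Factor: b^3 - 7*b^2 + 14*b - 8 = (b - 2)*(b^2 - 5*b + 4) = (b - 2)*(b - 1)*(b - 4)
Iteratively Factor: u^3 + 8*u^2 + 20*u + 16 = (u + 2)*(u^2 + 6*u + 8) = (u + 2)*(u + 4)*(u + 2)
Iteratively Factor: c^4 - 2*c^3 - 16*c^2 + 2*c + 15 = (c - 5)*(c^3 + 3*c^2 - c - 3) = (c - 5)*(c - 1)*(c^2 + 4*c + 3) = (c - 5)*(c - 1)*(c + 3)*(c + 1)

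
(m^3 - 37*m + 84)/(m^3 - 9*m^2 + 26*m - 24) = (m + 7)/(m - 2)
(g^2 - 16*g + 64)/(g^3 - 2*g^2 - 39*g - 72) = (g - 8)/(g^2 + 6*g + 9)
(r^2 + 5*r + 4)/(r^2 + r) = (r + 4)/r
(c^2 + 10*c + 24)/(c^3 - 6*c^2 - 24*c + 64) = (c + 6)/(c^2 - 10*c + 16)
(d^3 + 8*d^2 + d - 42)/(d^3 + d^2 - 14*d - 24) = (d^2 + 5*d - 14)/(d^2 - 2*d - 8)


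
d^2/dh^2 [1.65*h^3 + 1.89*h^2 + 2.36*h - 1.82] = 9.9*h + 3.78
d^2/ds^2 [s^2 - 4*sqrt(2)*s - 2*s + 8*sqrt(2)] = 2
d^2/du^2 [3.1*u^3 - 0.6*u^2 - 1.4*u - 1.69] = 18.6*u - 1.2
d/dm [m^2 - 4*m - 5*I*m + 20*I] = 2*m - 4 - 5*I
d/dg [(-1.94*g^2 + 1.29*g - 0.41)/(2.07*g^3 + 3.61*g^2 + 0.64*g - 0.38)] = (4.0158*g^4 - 5.3406*g^3 - 3.3524*g^2 + 4.4346*g - 0.2278)/(4.2849*g^6 + 14.9454*g^5 + 15.6817*g^4 + 3.0476*g^3 - 2.334*g^2 - 0.4864*g + 0.1444)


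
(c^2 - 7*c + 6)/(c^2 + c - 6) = (c^2 - 7*c + 6)/(c^2 + c - 6)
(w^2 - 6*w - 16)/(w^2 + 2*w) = (w - 8)/w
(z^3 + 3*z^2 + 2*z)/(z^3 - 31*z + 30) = z*(z^2 + 3*z + 2)/(z^3 - 31*z + 30)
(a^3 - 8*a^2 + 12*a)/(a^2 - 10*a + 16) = a*(a - 6)/(a - 8)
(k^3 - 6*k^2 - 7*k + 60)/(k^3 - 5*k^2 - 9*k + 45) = (k - 4)/(k - 3)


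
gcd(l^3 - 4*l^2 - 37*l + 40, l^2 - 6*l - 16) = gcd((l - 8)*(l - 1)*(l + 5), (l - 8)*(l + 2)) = l - 8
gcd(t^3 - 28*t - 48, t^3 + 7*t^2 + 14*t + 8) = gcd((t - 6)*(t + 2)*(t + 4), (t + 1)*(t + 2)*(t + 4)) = t^2 + 6*t + 8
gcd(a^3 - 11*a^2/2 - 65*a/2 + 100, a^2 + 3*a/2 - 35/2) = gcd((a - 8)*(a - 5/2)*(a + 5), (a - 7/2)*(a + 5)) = a + 5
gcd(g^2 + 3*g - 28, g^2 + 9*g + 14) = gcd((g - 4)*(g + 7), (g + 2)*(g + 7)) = g + 7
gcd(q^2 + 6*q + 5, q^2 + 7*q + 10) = q + 5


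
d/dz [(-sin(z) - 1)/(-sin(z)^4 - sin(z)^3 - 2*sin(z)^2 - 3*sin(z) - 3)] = -(3*sin(z)^3 + 6*sin(z)^2 + 5*sin(z) + 4)*sin(z)*cos(z)/(sin(z)^4 + sin(z)^3 + 2*sin(z)^2 + 3*sin(z) + 3)^2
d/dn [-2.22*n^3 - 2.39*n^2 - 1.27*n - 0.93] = -6.66*n^2 - 4.78*n - 1.27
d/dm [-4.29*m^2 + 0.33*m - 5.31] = 0.33 - 8.58*m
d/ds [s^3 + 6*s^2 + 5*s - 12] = 3*s^2 + 12*s + 5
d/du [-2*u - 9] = -2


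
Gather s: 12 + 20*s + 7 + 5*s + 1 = 25*s + 20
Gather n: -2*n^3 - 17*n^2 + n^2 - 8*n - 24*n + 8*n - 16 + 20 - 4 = -2*n^3 - 16*n^2 - 24*n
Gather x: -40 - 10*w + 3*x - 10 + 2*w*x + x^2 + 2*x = -10*w + x^2 + x*(2*w + 5) - 50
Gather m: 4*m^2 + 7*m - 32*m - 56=4*m^2 - 25*m - 56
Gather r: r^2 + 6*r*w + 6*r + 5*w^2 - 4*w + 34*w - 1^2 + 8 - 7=r^2 + r*(6*w + 6) + 5*w^2 + 30*w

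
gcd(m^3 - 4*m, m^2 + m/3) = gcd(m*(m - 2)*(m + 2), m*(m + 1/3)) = m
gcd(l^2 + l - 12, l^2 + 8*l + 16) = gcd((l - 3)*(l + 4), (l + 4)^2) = l + 4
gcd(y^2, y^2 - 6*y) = y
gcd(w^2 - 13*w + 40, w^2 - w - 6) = 1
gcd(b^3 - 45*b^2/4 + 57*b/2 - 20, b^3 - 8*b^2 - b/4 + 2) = b - 8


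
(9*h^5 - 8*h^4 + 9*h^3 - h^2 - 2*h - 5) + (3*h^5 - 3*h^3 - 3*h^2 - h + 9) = 12*h^5 - 8*h^4 + 6*h^3 - 4*h^2 - 3*h + 4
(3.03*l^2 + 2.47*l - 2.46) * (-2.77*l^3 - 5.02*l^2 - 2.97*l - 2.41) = -8.3931*l^5 - 22.0525*l^4 - 14.5843*l^3 - 2.289*l^2 + 1.3535*l + 5.9286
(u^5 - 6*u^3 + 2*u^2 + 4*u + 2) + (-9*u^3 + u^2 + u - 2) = u^5 - 15*u^3 + 3*u^2 + 5*u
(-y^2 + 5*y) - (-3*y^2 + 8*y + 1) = 2*y^2 - 3*y - 1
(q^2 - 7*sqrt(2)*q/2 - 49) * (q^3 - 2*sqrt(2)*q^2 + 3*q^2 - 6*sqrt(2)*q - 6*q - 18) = q^5 - 11*sqrt(2)*q^4/2 + 3*q^4 - 41*q^3 - 33*sqrt(2)*q^3/2 - 123*q^2 + 119*sqrt(2)*q^2 + 294*q + 357*sqrt(2)*q + 882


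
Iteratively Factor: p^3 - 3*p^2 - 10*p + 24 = (p - 2)*(p^2 - p - 12) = (p - 4)*(p - 2)*(p + 3)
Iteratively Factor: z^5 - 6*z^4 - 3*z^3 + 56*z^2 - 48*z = (z - 4)*(z^4 - 2*z^3 - 11*z^2 + 12*z) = z*(z - 4)*(z^3 - 2*z^2 - 11*z + 12) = z*(z - 4)*(z + 3)*(z^2 - 5*z + 4) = z*(z - 4)^2*(z + 3)*(z - 1)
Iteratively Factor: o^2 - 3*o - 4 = (o - 4)*(o + 1)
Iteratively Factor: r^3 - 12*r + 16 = (r - 2)*(r^2 + 2*r - 8) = (r - 2)^2*(r + 4)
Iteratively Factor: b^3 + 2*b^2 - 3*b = (b)*(b^2 + 2*b - 3) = b*(b - 1)*(b + 3)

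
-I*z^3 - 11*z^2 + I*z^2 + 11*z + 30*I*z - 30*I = (z - 6*I)*(z - 5*I)*(-I*z + I)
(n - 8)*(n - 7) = n^2 - 15*n + 56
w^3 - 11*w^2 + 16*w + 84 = (w - 7)*(w - 6)*(w + 2)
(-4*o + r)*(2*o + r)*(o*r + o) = -8*o^3*r - 8*o^3 - 2*o^2*r^2 - 2*o^2*r + o*r^3 + o*r^2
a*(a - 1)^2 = a^3 - 2*a^2 + a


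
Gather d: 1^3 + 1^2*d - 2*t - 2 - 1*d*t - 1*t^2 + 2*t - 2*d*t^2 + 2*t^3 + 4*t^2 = d*(-2*t^2 - t + 1) + 2*t^3 + 3*t^2 - 1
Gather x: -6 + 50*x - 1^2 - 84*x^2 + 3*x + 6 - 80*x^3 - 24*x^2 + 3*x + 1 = -80*x^3 - 108*x^2 + 56*x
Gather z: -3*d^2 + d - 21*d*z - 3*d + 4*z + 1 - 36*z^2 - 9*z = -3*d^2 - 2*d - 36*z^2 + z*(-21*d - 5) + 1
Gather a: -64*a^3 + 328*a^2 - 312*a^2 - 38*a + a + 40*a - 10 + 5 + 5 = -64*a^3 + 16*a^2 + 3*a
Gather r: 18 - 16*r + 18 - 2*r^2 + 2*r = -2*r^2 - 14*r + 36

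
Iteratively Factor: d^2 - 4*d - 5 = (d + 1)*(d - 5)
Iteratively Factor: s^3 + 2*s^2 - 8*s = (s + 4)*(s^2 - 2*s) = (s - 2)*(s + 4)*(s)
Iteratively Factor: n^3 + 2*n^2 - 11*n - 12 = (n + 1)*(n^2 + n - 12) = (n - 3)*(n + 1)*(n + 4)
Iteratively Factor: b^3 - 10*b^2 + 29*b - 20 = (b - 4)*(b^2 - 6*b + 5) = (b - 4)*(b - 1)*(b - 5)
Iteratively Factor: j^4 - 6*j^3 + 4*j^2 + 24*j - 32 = (j - 2)*(j^3 - 4*j^2 - 4*j + 16) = (j - 2)^2*(j^2 - 2*j - 8) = (j - 2)^2*(j + 2)*(j - 4)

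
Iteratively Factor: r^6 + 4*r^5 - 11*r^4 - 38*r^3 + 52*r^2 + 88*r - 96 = (r + 3)*(r^5 + r^4 - 14*r^3 + 4*r^2 + 40*r - 32) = (r - 2)*(r + 3)*(r^4 + 3*r^3 - 8*r^2 - 12*r + 16) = (r - 2)*(r + 2)*(r + 3)*(r^3 + r^2 - 10*r + 8) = (r - 2)*(r + 2)*(r + 3)*(r + 4)*(r^2 - 3*r + 2) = (r - 2)^2*(r + 2)*(r + 3)*(r + 4)*(r - 1)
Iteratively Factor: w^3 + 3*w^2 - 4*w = (w + 4)*(w^2 - w) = w*(w + 4)*(w - 1)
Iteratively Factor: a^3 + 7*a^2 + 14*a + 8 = (a + 2)*(a^2 + 5*a + 4) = (a + 1)*(a + 2)*(a + 4)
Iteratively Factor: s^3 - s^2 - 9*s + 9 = (s - 1)*(s^2 - 9) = (s - 1)*(s + 3)*(s - 3)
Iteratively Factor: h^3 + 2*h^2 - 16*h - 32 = (h + 4)*(h^2 - 2*h - 8) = (h - 4)*(h + 4)*(h + 2)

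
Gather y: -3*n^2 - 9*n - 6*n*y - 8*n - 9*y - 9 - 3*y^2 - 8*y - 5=-3*n^2 - 17*n - 3*y^2 + y*(-6*n - 17) - 14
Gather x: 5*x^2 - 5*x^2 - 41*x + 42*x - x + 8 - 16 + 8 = 0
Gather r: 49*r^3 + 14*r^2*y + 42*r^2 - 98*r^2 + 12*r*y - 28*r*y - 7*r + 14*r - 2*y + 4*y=49*r^3 + r^2*(14*y - 56) + r*(7 - 16*y) + 2*y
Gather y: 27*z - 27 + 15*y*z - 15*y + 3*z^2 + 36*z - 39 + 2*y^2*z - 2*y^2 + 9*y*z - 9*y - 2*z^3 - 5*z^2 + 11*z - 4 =y^2*(2*z - 2) + y*(24*z - 24) - 2*z^3 - 2*z^2 + 74*z - 70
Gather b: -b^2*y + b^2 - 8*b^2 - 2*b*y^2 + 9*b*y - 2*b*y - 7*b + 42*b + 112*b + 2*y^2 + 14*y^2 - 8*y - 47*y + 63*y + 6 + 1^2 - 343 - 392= b^2*(-y - 7) + b*(-2*y^2 + 7*y + 147) + 16*y^2 + 8*y - 728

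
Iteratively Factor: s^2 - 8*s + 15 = (s - 3)*(s - 5)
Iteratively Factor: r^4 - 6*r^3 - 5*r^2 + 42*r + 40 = (r - 4)*(r^3 - 2*r^2 - 13*r - 10) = (r - 5)*(r - 4)*(r^2 + 3*r + 2) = (r - 5)*(r - 4)*(r + 2)*(r + 1)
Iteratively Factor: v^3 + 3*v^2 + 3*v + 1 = (v + 1)*(v^2 + 2*v + 1) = (v + 1)^2*(v + 1)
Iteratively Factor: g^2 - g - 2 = (g + 1)*(g - 2)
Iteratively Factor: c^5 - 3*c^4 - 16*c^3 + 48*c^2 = (c - 4)*(c^4 + c^3 - 12*c^2) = (c - 4)*(c + 4)*(c^3 - 3*c^2) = (c - 4)*(c - 3)*(c + 4)*(c^2) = c*(c - 4)*(c - 3)*(c + 4)*(c)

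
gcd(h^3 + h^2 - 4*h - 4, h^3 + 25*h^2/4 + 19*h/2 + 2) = h + 2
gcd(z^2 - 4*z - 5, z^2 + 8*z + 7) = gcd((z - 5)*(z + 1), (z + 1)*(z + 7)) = z + 1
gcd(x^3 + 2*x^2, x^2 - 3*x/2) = x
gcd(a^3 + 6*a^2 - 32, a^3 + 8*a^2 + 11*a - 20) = a + 4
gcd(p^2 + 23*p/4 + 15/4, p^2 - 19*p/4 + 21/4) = 1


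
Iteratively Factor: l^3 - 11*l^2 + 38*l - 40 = (l - 4)*(l^2 - 7*l + 10) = (l - 4)*(l - 2)*(l - 5)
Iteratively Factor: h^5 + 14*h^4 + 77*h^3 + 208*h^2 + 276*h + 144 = (h + 3)*(h^4 + 11*h^3 + 44*h^2 + 76*h + 48) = (h + 3)^2*(h^3 + 8*h^2 + 20*h + 16) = (h + 2)*(h + 3)^2*(h^2 + 6*h + 8) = (h + 2)*(h + 3)^2*(h + 4)*(h + 2)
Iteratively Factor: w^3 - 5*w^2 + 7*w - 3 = (w - 1)*(w^2 - 4*w + 3) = (w - 1)^2*(w - 3)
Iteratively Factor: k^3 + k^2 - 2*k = (k - 1)*(k^2 + 2*k) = k*(k - 1)*(k + 2)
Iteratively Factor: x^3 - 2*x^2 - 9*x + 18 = (x - 2)*(x^2 - 9) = (x - 3)*(x - 2)*(x + 3)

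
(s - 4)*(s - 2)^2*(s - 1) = s^4 - 9*s^3 + 28*s^2 - 36*s + 16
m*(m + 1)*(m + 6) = m^3 + 7*m^2 + 6*m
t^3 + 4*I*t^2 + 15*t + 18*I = (t - 3*I)*(t + I)*(t + 6*I)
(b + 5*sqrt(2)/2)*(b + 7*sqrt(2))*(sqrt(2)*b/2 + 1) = sqrt(2)*b^3/2 + 21*b^2/2 + 27*sqrt(2)*b + 35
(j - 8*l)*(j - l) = j^2 - 9*j*l + 8*l^2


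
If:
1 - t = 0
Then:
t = 1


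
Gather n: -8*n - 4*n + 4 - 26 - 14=-12*n - 36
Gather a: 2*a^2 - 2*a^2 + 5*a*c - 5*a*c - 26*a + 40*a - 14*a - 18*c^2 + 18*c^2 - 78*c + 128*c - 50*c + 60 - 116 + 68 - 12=0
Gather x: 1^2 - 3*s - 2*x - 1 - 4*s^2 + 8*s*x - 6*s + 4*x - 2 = -4*s^2 - 9*s + x*(8*s + 2) - 2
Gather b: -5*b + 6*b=b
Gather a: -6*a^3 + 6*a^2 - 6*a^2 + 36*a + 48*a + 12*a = -6*a^3 + 96*a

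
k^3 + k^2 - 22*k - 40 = (k - 5)*(k + 2)*(k + 4)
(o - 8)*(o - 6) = o^2 - 14*o + 48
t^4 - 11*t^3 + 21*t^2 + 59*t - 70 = (t - 7)*(t - 5)*(t - 1)*(t + 2)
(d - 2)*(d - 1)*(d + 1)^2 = d^4 - d^3 - 3*d^2 + d + 2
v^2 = v^2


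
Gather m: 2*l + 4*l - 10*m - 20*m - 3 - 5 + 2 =6*l - 30*m - 6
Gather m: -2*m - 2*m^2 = -2*m^2 - 2*m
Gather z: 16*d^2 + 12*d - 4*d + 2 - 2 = 16*d^2 + 8*d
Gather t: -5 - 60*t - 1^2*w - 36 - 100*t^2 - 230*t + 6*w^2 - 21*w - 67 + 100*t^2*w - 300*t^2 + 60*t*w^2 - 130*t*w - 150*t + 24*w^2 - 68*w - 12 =t^2*(100*w - 400) + t*(60*w^2 - 130*w - 440) + 30*w^2 - 90*w - 120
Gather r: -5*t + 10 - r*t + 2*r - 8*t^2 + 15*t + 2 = r*(2 - t) - 8*t^2 + 10*t + 12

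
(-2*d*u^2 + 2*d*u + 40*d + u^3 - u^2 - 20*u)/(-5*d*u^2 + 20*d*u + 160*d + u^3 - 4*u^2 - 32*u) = (-2*d*u + 10*d + u^2 - 5*u)/(-5*d*u + 40*d + u^2 - 8*u)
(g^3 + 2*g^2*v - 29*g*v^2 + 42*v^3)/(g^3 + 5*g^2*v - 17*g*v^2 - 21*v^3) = (g - 2*v)/(g + v)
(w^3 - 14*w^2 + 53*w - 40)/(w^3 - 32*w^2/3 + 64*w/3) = 3*(w^2 - 6*w + 5)/(w*(3*w - 8))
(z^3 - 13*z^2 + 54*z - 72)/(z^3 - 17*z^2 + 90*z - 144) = (z - 4)/(z - 8)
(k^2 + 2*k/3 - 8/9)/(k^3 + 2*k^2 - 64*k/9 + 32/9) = (3*k + 4)/(3*k^2 + 8*k - 16)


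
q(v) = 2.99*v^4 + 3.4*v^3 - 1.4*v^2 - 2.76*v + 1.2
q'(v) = 11.96*v^3 + 10.2*v^2 - 2.8*v - 2.76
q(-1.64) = 8.59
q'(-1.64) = -23.49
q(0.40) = 0.17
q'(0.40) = -1.48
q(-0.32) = 1.86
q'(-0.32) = -1.21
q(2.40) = 132.71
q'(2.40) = 214.61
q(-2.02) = 22.82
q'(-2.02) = -54.06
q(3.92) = 879.69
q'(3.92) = 863.43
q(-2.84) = 114.38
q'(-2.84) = -186.50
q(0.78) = 0.92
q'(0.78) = 6.94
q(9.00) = 21958.95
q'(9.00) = 9517.08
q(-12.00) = 55958.16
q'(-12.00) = -19167.24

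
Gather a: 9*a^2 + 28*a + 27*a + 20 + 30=9*a^2 + 55*a + 50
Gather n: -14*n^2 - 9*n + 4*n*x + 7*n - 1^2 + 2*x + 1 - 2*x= -14*n^2 + n*(4*x - 2)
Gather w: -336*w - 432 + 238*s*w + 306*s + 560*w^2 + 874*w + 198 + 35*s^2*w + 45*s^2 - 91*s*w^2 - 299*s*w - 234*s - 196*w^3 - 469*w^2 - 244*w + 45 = 45*s^2 + 72*s - 196*w^3 + w^2*(91 - 91*s) + w*(35*s^2 - 61*s + 294) - 189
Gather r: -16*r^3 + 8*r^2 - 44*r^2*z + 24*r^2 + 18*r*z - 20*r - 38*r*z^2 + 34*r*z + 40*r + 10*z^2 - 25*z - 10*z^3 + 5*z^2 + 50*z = -16*r^3 + r^2*(32 - 44*z) + r*(-38*z^2 + 52*z + 20) - 10*z^3 + 15*z^2 + 25*z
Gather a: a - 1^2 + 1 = a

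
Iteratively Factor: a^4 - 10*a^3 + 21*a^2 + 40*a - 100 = (a + 2)*(a^3 - 12*a^2 + 45*a - 50) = (a - 5)*(a + 2)*(a^2 - 7*a + 10) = (a - 5)*(a - 2)*(a + 2)*(a - 5)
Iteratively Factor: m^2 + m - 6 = (m - 2)*(m + 3)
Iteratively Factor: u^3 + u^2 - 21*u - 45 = (u + 3)*(u^2 - 2*u - 15) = (u - 5)*(u + 3)*(u + 3)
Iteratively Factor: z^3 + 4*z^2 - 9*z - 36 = (z + 3)*(z^2 + z - 12) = (z - 3)*(z + 3)*(z + 4)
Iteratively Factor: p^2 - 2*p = (p - 2)*(p)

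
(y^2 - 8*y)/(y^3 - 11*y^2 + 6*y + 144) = y/(y^2 - 3*y - 18)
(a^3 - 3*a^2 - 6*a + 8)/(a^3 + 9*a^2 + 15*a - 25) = (a^2 - 2*a - 8)/(a^2 + 10*a + 25)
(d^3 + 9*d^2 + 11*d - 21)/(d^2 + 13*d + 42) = (d^2 + 2*d - 3)/(d + 6)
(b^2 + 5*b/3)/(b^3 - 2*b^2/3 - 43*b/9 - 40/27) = 9*b/(9*b^2 - 21*b - 8)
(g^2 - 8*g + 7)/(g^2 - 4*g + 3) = (g - 7)/(g - 3)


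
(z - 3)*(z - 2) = z^2 - 5*z + 6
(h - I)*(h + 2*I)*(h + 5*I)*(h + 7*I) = h^4 + 13*I*h^3 - 45*h^2 - 11*I*h - 70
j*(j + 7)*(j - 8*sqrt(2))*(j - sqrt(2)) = j^4 - 9*sqrt(2)*j^3 + 7*j^3 - 63*sqrt(2)*j^2 + 16*j^2 + 112*j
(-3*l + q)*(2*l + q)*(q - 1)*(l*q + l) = -6*l^3*q^2 + 6*l^3 - l^2*q^3 + l^2*q + l*q^4 - l*q^2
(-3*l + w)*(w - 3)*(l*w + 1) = -3*l^2*w^2 + 9*l^2*w + l*w^3 - 3*l*w^2 - 3*l*w + 9*l + w^2 - 3*w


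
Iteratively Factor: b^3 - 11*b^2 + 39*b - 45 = (b - 5)*(b^2 - 6*b + 9) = (b - 5)*(b - 3)*(b - 3)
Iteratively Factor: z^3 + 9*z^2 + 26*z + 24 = (z + 2)*(z^2 + 7*z + 12) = (z + 2)*(z + 3)*(z + 4)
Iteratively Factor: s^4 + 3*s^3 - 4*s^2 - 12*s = (s)*(s^3 + 3*s^2 - 4*s - 12) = s*(s + 3)*(s^2 - 4) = s*(s - 2)*(s + 3)*(s + 2)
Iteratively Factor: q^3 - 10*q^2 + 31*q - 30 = (q - 2)*(q^2 - 8*q + 15) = (q - 3)*(q - 2)*(q - 5)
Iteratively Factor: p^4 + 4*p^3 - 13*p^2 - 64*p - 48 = (p - 4)*(p^3 + 8*p^2 + 19*p + 12) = (p - 4)*(p + 1)*(p^2 + 7*p + 12) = (p - 4)*(p + 1)*(p + 4)*(p + 3)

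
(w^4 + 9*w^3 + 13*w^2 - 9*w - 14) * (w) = w^5 + 9*w^4 + 13*w^3 - 9*w^2 - 14*w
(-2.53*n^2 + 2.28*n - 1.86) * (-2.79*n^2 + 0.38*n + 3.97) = 7.0587*n^4 - 7.3226*n^3 - 3.9883*n^2 + 8.3448*n - 7.3842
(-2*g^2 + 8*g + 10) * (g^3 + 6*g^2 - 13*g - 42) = -2*g^5 - 4*g^4 + 84*g^3 + 40*g^2 - 466*g - 420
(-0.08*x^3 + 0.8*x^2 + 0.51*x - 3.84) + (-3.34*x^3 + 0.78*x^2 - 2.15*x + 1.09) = -3.42*x^3 + 1.58*x^2 - 1.64*x - 2.75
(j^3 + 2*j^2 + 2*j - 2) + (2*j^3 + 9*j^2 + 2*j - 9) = 3*j^3 + 11*j^2 + 4*j - 11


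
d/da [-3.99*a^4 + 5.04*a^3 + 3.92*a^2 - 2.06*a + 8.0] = -15.96*a^3 + 15.12*a^2 + 7.84*a - 2.06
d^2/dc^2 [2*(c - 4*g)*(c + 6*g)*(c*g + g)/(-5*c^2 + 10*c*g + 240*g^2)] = 16*g^2*(-8*g - 1)/(5*(c^3 - 24*c^2*g + 192*c*g^2 - 512*g^3))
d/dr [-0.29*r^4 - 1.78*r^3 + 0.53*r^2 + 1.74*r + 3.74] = -1.16*r^3 - 5.34*r^2 + 1.06*r + 1.74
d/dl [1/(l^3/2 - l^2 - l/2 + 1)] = 2*(-3*l^2 + 4*l + 1)/(l^3 - 2*l^2 - l + 2)^2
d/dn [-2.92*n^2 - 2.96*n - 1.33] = -5.84*n - 2.96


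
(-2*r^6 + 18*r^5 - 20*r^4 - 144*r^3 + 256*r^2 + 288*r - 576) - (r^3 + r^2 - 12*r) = -2*r^6 + 18*r^5 - 20*r^4 - 145*r^3 + 255*r^2 + 300*r - 576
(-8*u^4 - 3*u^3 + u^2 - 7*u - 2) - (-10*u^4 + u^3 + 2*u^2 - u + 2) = 2*u^4 - 4*u^3 - u^2 - 6*u - 4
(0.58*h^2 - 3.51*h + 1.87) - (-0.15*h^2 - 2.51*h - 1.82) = 0.73*h^2 - 1.0*h + 3.69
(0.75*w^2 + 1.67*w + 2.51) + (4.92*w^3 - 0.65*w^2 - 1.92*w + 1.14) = 4.92*w^3 + 0.1*w^2 - 0.25*w + 3.65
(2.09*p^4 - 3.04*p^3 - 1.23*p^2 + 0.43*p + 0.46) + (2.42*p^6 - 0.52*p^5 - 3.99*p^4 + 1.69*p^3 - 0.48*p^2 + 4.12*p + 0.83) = 2.42*p^6 - 0.52*p^5 - 1.9*p^4 - 1.35*p^3 - 1.71*p^2 + 4.55*p + 1.29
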